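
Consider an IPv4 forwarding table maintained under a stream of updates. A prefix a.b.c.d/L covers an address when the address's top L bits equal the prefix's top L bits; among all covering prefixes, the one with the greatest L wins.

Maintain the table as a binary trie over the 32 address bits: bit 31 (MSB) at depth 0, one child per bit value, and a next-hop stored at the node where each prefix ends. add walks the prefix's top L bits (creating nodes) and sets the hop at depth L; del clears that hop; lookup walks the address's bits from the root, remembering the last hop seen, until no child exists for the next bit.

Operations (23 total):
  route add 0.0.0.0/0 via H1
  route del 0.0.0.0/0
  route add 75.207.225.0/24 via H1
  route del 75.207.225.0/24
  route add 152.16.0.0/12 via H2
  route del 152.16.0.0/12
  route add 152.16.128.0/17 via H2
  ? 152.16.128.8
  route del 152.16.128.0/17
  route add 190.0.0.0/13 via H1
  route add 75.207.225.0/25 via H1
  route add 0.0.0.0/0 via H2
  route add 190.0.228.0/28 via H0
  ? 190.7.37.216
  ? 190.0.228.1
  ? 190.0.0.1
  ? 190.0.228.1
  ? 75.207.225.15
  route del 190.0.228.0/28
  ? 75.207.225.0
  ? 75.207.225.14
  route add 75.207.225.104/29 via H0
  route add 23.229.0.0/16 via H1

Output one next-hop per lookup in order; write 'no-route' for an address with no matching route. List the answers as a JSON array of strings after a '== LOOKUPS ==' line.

Trace:
  + 0.0.0.0/0 (H1) depth=0
  - 0.0.0.0/0 clear@0
  + 75.207.225.0/24 (H1) depth=24
  - 75.207.225.0/24 clear@24
  + 152.16.0.0/12 (H2) depth=12
  - 152.16.0.0/12 clear@12
  + 152.16.128.0/17 (H2) depth=17
  lookup 152.16.128.8: bits 10011000000100001 walk d0:-→d1:-→d2:-→d3:-→d4:-→d5:-→d6:-→d7:-→d8:-→d9:-→d10:-→d11:-→d12:-→d13:-→d14:-→d15:-→d16:-→d17:H2 -> H2
  - 152.16.128.0/17 clear@17
  + 190.0.0.0/13 (H1) depth=13
  + 75.207.225.0/25 (H1) depth=25
  + 0.0.0.0/0 (H2) depth=0
  + 190.0.228.0/28 (H0) depth=28
  lookup 190.7.37.216: bits 1011111000000 walk d0:H2→d1:-→d2:-→d3:-→d4:-→d5:-→d6:-→d7:-→d8:-→d9:-→d10:-→d11:-→d12:-→d13:H1 -> H1
  lookup 190.0.228.1: bits 1011111000000000111001000000 walk d0:H2→d1:-→d2:-→d3:-→d4:-→d5:-→d6:-→d7:-→d8:-→d9:-→d10:-→d11:-→d12:-→d13:H1→d14:-→d15:-→d16:-→d17:-→d18:-→d19:-→d20:-→d21:-→d22:-→d23:-→d24:-→d25:-→d26:-→d27:-→d28:H0 -> H0
  lookup 190.0.0.1: bits 1011111000000000 walk d0:H2→d1:-→d2:-→d3:-→d4:-→d5:-→d6:-→d7:-→d8:-→d9:-→d10:-→d11:-→d12:-→d13:H1→d14:-→d15:-→d16:- -> H1
  lookup 190.0.228.1: bits 1011111000000000111001000000 walk d0:H2→d1:-→d2:-→d3:-→d4:-→d5:-→d6:-→d7:-→d8:-→d9:-→d10:-→d11:-→d12:-→d13:H1→d14:-→d15:-→d16:-→d17:-→d18:-→d19:-→d20:-→d21:-→d22:-→d23:-→d24:-→d25:-→d26:-→d27:-→d28:H0 -> H0
  lookup 75.207.225.15: bits 0100101111001111111000010 walk d0:H2→d1:-→d2:-→d3:-→d4:-→d5:-→d6:-→d7:-→d8:-→d9:-→d10:-→d11:-→d12:-→d13:-→d14:-→d15:-→d16:-→d17:-→d18:-→d19:-→d20:-→d21:-→d22:-→d23:-→d24:-→d25:H1 -> H1
  - 190.0.228.0/28 clear@28
  lookup 75.207.225.0: bits 0100101111001111111000010 walk d0:H2→d1:-→d2:-→d3:-→d4:-→d5:-→d6:-→d7:-→d8:-→d9:-→d10:-→d11:-→d12:-→d13:-→d14:-→d15:-→d16:-→d17:-→d18:-→d19:-→d20:-→d21:-→d22:-→d23:-→d24:-→d25:H1 -> H1
  lookup 75.207.225.14: bits 0100101111001111111000010 walk d0:H2→d1:-→d2:-→d3:-→d4:-→d5:-→d6:-→d7:-→d8:-→d9:-→d10:-→d11:-→d12:-→d13:-→d14:-→d15:-→d16:-→d17:-→d18:-→d19:-→d20:-→d21:-→d22:-→d23:-→d24:-→d25:H1 -> H1
  + 75.207.225.104/29 (H0) depth=29
  + 23.229.0.0/16 (H1) depth=16

== LOOKUPS ==
["H2","H1","H0","H1","H0","H1","H1","H1"]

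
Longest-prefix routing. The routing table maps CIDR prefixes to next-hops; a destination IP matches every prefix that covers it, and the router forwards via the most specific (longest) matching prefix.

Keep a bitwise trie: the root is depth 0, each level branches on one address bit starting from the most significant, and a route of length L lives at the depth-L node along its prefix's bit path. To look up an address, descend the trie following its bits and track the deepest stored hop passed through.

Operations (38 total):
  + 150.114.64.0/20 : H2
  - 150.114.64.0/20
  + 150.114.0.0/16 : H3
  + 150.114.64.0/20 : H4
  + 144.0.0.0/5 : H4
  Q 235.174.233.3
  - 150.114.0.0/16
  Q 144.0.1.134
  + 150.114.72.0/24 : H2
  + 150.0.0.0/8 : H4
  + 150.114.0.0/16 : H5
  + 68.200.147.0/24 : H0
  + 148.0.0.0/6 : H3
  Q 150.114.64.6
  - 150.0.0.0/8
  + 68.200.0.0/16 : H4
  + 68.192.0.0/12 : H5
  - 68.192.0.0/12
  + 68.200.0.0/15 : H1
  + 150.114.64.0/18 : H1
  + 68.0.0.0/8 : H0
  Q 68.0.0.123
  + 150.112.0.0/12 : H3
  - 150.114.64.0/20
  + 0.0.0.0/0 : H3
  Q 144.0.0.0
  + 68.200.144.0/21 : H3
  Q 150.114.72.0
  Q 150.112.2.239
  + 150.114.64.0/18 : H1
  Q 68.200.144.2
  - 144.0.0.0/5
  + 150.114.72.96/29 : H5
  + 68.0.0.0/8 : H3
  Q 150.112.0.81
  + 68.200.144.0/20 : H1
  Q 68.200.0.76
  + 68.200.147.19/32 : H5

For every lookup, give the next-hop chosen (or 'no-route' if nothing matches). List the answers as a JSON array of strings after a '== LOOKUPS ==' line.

Process each operation:
  + 150.114.64.0/20 (H2) depth=20
  del 150.114.64.0/20 (clear depth 20)
  + 150.114.0.0/16 (H3) depth=16
  + 150.114.64.0/20 (H4) depth=20
  + 144.0.0.0/5 (H4) depth=5
  lookup 235.174.233.3: bits 1 walk d0:-→d1:- -> no-route
  del 150.114.0.0/16 (clear depth 16)
  lookup 144.0.1.134: bits 10010 walk d0:-→d1:-→d2:-→d3:-→d4:-→d5:H4 -> H4
  + 150.114.72.0/24 (H2) depth=24
  + 150.0.0.0/8 (H4) depth=8
  + 150.114.0.0/16 (H5) depth=16
  + 68.200.147.0/24 (H0) depth=24
  + 148.0.0.0/6 (H3) depth=6
  lookup 150.114.64.6: bits 10010110011100100100 walk d0:-→d1:-→d2:-→d3:-→d4:-→d5:H4→d6:H3→d7:-→d8:H4→d9:-→d10:-→d11:-→d12:-→d13:-→d14:-→d15:-→d16:H5→d17:-→d18:-→d19:-→d20:H4 -> H4
  del 150.0.0.0/8 (clear depth 8)
  + 68.200.0.0/16 (H4) depth=16
  + 68.192.0.0/12 (H5) depth=12
  del 68.192.0.0/12 (clear depth 12)
  + 68.200.0.0/15 (H1) depth=15
  + 150.114.64.0/18 (H1) depth=18
  + 68.0.0.0/8 (H0) depth=8
  lookup 68.0.0.123: bits 01000100 walk d0:-→d1:-→d2:-→d3:-→d4:-→d5:-→d6:-→d7:-→d8:H0 -> H0
  + 150.112.0.0/12 (H3) depth=12
  del 150.114.64.0/20 (clear depth 20)
  + 0.0.0.0/0 (H3) depth=0
  lookup 144.0.0.0: bits 10010 walk d0:H3→d1:-→d2:-→d3:-→d4:-→d5:H4 -> H4
  + 68.200.144.0/21 (H3) depth=21
  lookup 150.114.72.0: bits 100101100111001001001000 walk d0:H3→d1:-→d2:-→d3:-→d4:-→d5:H4→d6:H3→d7:-→d8:-→d9:-→d10:-→d11:-→d12:H3→d13:-→d14:-→d15:-→d16:H5→d17:-→d18:H1→d19:-→d20:-→d21:-→d22:-→d23:-→d24:H2 -> H2
  lookup 150.112.2.239: bits 10010110011100 walk d0:H3→d1:-→d2:-→d3:-→d4:-→d5:H4→d6:H3→d7:-→d8:-→d9:-→d10:-→d11:-→d12:H3→d13:-→d14:- -> H3
  + 150.114.64.0/18 (H1) depth=18
  lookup 68.200.144.2: bits 0100010011001000100100 walk d0:H3→d1:-→d2:-→d3:-→d4:-→d5:-→d6:-→d7:-→d8:H0→d9:-→d10:-→d11:-→d12:-→d13:-→d14:-→d15:H1→d16:H4→d17:-→d18:-→d19:-→d20:-→d21:H3→d22:- -> H3
  del 144.0.0.0/5 (clear depth 5)
  + 150.114.72.96/29 (H5) depth=29
  + 68.0.0.0/8 (H3) depth=8
  lookup 150.112.0.81: bits 10010110011100 walk d0:H3→d1:-→d2:-→d3:-→d4:-→d5:-→d6:H3→d7:-→d8:-→d9:-→d10:-→d11:-→d12:H3→d13:-→d14:- -> H3
  + 68.200.144.0/20 (H1) depth=20
  lookup 68.200.0.76: bits 0100010011001000 walk d0:H3→d1:-→d2:-→d3:-→d4:-→d5:-→d6:-→d7:-→d8:H3→d9:-→d10:-→d11:-→d12:-→d13:-→d14:-→d15:H1→d16:H4 -> H4
  + 68.200.147.19/32 (H5) depth=32

== LOOKUPS ==
["no-route","H4","H4","H0","H4","H2","H3","H3","H3","H4"]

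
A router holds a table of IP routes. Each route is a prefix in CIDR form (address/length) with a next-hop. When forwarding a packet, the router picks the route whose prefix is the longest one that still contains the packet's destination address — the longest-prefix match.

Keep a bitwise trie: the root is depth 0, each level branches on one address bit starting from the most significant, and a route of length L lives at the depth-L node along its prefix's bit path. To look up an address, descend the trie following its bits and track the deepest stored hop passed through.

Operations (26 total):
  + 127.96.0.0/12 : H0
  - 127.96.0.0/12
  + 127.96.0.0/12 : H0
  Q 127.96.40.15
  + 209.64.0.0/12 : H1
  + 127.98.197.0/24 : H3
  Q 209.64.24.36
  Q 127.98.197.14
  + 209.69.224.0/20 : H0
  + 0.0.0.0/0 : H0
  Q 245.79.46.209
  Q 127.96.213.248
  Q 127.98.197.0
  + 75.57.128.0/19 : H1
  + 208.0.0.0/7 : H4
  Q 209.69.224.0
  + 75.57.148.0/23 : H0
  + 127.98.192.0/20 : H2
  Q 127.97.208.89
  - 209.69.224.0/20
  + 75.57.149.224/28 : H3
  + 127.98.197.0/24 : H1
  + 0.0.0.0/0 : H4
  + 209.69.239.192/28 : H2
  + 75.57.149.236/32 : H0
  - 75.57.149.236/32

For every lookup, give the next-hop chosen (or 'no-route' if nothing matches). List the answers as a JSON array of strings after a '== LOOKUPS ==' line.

Apply in order:
  add 127.96.0.0/12 -> H0 at depth 12
  - 127.96.0.0/12 clear@12
  add 127.96.0.0/12 -> H0 at depth 12
  Q 127.96.40.15: descend 011111110110 ; hops seen [H0] ; pick H0
  add 209.64.0.0/12 -> H1 at depth 12
  add 127.98.197.0/24 -> H3 at depth 24
  Q 209.64.24.36: descend 110100010100 ; hops seen [H1] ; pick H1
  Q 127.98.197.14: descend 011111110110001011000101 ; hops seen [H0,H3] ; pick H3
  add 209.69.224.0/20 -> H0 at depth 20
  add 0.0.0.0/0 -> H0 at depth 0
  Q 245.79.46.209: descend 11 ; hops seen [H0] ; pick H0
  Q 127.96.213.248: descend 01111111011000 ; hops seen [H0,H0] ; pick H0
  Q 127.98.197.0: descend 011111110110001011000101 ; hops seen [H0,H0,H3] ; pick H3
  add 75.57.128.0/19 -> H1 at depth 19
  add 208.0.0.0/7 -> H4 at depth 7
  Q 209.69.224.0: descend 11010001010001011110 ; hops seen [H0,H4,H1,H0] ; pick H0
  add 75.57.148.0/23 -> H0 at depth 23
  add 127.98.192.0/20 -> H2 at depth 20
  Q 127.97.208.89: descend 01111111011000 ; hops seen [H0,H0] ; pick H0
  - 209.69.224.0/20 clear@20
  add 75.57.149.224/28 -> H3 at depth 28
  add 127.98.197.0/24 -> H1 at depth 24
  add 0.0.0.0/0 -> H4 at depth 0
  add 209.69.239.192/28 -> H2 at depth 28
  add 75.57.149.236/32 -> H0 at depth 32
  - 75.57.149.236/32 clear@32

== LOOKUPS ==
["H0","H1","H3","H0","H0","H3","H0","H0"]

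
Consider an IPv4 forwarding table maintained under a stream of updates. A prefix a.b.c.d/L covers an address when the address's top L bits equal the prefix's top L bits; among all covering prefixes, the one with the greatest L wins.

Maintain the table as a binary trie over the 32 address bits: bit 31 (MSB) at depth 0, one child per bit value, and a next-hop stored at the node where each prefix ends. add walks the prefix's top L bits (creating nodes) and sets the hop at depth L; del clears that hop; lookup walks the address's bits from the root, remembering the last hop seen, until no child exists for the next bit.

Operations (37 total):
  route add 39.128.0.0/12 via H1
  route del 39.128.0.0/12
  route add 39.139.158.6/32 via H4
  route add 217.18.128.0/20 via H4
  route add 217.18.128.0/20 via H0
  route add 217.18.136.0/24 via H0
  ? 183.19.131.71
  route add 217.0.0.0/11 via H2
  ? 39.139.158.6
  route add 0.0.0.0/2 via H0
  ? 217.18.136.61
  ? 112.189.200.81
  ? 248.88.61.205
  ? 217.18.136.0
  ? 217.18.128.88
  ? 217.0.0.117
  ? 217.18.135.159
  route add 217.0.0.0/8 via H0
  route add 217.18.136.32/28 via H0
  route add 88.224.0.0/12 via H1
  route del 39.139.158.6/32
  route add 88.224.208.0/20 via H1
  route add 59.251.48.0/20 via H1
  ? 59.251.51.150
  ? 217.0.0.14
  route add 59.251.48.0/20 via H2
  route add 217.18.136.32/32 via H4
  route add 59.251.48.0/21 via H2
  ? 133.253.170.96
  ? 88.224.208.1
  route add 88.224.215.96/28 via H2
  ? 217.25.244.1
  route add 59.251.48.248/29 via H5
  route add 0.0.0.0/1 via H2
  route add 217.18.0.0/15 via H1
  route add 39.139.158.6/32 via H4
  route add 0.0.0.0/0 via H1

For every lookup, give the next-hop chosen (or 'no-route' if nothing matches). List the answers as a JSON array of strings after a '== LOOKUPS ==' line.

Process each operation:
  + 39.128.0.0/12 (H1) depth=12
  - 39.128.0.0/12 clear@12
  + 39.139.158.6/32 (H4) depth=32
  + 217.18.128.0/20 (H4) depth=20
  + 217.18.128.0/20 (H0) depth=20
  + 217.18.136.0/24 (H0) depth=24
  Q 183.19.131.71: descend 1 ; hops seen [∅] ; pick no-route
  + 217.0.0.0/11 (H2) depth=11
  Q 39.139.158.6: descend 00100111100010111001111000000110 ; hops seen [H4] ; pick H4
  + 0.0.0.0/2 (H0) depth=2
  Q 217.18.136.61: descend 110110010001001010001000 ; hops seen [H2,H0,H0] ; pick H0
  Q 112.189.200.81: descend 0 ; hops seen [∅] ; pick no-route
  Q 248.88.61.205: descend 11 ; hops seen [∅] ; pick no-route
  Q 217.18.136.0: descend 110110010001001010001000 ; hops seen [H2,H0,H0] ; pick H0
  Q 217.18.128.88: descend 11011001000100101000 ; hops seen [H2,H0] ; pick H0
  Q 217.0.0.117: descend 11011001000 ; hops seen [H2] ; pick H2
  Q 217.18.135.159: descend 11011001000100101000 ; hops seen [H2,H0] ; pick H0
  + 217.0.0.0/8 (H0) depth=8
  + 217.18.136.32/28 (H0) depth=28
  + 88.224.0.0/12 (H1) depth=12
  - 39.139.158.6/32 clear@32
  + 88.224.208.0/20 (H1) depth=20
  + 59.251.48.0/20 (H1) depth=20
  Q 59.251.51.150: descend 00111011111110110011 ; hops seen [H0,H1] ; pick H1
  Q 217.0.0.14: descend 11011001000 ; hops seen [H0,H2] ; pick H2
  + 59.251.48.0/20 (H2) depth=20
  + 217.18.136.32/32 (H4) depth=32
  + 59.251.48.0/21 (H2) depth=21
  Q 133.253.170.96: descend 1 ; hops seen [∅] ; pick no-route
  Q 88.224.208.1: descend 01011000111000001101 ; hops seen [H1,H1] ; pick H1
  + 88.224.215.96/28 (H2) depth=28
  Q 217.25.244.1: descend 110110010001 ; hops seen [H0,H2] ; pick H2
  + 59.251.48.248/29 (H5) depth=29
  + 0.0.0.0/1 (H2) depth=1
  + 217.18.0.0/15 (H1) depth=15
  + 39.139.158.6/32 (H4) depth=32
  + 0.0.0.0/0 (H1) depth=0

== LOOKUPS ==
["no-route","H4","H0","no-route","no-route","H0","H0","H2","H0","H1","H2","no-route","H1","H2"]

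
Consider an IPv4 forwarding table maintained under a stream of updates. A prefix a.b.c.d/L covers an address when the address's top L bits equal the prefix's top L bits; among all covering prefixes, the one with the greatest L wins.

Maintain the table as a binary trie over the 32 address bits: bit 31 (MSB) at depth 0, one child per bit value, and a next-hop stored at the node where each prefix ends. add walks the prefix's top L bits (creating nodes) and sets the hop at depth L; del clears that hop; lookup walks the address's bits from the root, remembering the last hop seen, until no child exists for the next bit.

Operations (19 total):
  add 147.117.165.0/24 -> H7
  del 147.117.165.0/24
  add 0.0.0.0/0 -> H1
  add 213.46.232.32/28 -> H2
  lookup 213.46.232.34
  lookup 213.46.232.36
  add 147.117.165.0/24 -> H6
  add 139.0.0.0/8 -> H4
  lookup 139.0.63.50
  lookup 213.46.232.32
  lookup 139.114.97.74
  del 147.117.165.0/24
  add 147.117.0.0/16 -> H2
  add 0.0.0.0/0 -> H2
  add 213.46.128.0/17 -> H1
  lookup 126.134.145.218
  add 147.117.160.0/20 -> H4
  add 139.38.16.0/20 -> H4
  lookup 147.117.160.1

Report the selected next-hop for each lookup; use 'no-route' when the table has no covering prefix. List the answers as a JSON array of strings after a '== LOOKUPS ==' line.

Trace:
  + 147.117.165.0/24 (H7) depth=24
  del 147.117.165.0/24 (clear depth 24)
  + 0.0.0.0/0 (H1) depth=0
  + 213.46.232.32/28 (H2) depth=28
  lookup 213.46.232.34: bits 1101010100101110111010000010 walk d0:H1→d1:-→d2:-→d3:-→d4:-→d5:-→d6:-→d7:-→d8:-→d9:-→d10:-→d11:-→d12:-→d13:-→d14:-→d15:-→d16:-→d17:-→d18:-→d19:-→d20:-→d21:-→d22:-→d23:-→d24:-→d25:-→d26:-→d27:-→d28:H2 -> H2
  lookup 213.46.232.36: bits 1101010100101110111010000010 walk d0:H1→d1:-→d2:-→d3:-→d4:-→d5:-→d6:-→d7:-→d8:-→d9:-→d10:-→d11:-→d12:-→d13:-→d14:-→d15:-→d16:-→d17:-→d18:-→d19:-→d20:-→d21:-→d22:-→d23:-→d24:-→d25:-→d26:-→d27:-→d28:H2 -> H2
  + 147.117.165.0/24 (H6) depth=24
  + 139.0.0.0/8 (H4) depth=8
  lookup 139.0.63.50: bits 10001011 walk d0:H1→d1:-→d2:-→d3:-→d4:-→d5:-→d6:-→d7:-→d8:H4 -> H4
  lookup 213.46.232.32: bits 1101010100101110111010000010 walk d0:H1→d1:-→d2:-→d3:-→d4:-→d5:-→d6:-→d7:-→d8:-→d9:-→d10:-→d11:-→d12:-→d13:-→d14:-→d15:-→d16:-→d17:-→d18:-→d19:-→d20:-→d21:-→d22:-→d23:-→d24:-→d25:-→d26:-→d27:-→d28:H2 -> H2
  lookup 139.114.97.74: bits 10001011 walk d0:H1→d1:-→d2:-→d3:-→d4:-→d5:-→d6:-→d7:-→d8:H4 -> H4
  del 147.117.165.0/24 (clear depth 24)
  + 147.117.0.0/16 (H2) depth=16
  + 0.0.0.0/0 (H2) depth=0
  + 213.46.128.0/17 (H1) depth=17
  lookup 126.134.145.218: bits ε walk d0:H2 -> H2
  + 147.117.160.0/20 (H4) depth=20
  + 139.38.16.0/20 (H4) depth=20
  lookup 147.117.160.1: bits 100100110111010110100 walk d0:H2→d1:-→d2:-→d3:-→d4:-→d5:-→d6:-→d7:-→d8:-→d9:-→d10:-→d11:-→d12:-→d13:-→d14:-→d15:-→d16:H2→d17:-→d18:-→d19:-→d20:H4→d21:- -> H4

== LOOKUPS ==
["H2","H2","H4","H2","H4","H2","H4"]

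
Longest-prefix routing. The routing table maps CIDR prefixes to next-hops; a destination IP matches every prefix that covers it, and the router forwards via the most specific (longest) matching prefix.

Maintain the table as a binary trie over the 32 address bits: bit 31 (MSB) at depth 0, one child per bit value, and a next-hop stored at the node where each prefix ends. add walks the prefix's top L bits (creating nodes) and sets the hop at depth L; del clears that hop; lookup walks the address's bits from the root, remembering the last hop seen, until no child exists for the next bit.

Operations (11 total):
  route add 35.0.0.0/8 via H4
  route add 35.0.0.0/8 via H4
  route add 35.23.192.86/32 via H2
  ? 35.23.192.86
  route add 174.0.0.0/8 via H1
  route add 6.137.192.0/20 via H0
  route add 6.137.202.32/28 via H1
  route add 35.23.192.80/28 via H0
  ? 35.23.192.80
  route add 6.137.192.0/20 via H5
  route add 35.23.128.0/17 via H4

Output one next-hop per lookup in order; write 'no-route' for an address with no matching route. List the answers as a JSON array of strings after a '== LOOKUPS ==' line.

Process each operation:
  add 35.0.0.0/8 -> H4 at depth 8
  add 35.0.0.0/8 -> H4 at depth 8
  add 35.23.192.86/32 -> H2 at depth 32
  Q 35.23.192.86: descend 00100011000101111100000001010110 ; hops seen [H4,H2] ; pick H2
  add 174.0.0.0/8 -> H1 at depth 8
  add 6.137.192.0/20 -> H0 at depth 20
  add 6.137.202.32/28 -> H1 at depth 28
  add 35.23.192.80/28 -> H0 at depth 28
  Q 35.23.192.80: descend 00100011000101111100000001010 ; hops seen [H4,H0] ; pick H0
  add 6.137.192.0/20 -> H5 at depth 20
  add 35.23.128.0/17 -> H4 at depth 17

== LOOKUPS ==
["H2","H0"]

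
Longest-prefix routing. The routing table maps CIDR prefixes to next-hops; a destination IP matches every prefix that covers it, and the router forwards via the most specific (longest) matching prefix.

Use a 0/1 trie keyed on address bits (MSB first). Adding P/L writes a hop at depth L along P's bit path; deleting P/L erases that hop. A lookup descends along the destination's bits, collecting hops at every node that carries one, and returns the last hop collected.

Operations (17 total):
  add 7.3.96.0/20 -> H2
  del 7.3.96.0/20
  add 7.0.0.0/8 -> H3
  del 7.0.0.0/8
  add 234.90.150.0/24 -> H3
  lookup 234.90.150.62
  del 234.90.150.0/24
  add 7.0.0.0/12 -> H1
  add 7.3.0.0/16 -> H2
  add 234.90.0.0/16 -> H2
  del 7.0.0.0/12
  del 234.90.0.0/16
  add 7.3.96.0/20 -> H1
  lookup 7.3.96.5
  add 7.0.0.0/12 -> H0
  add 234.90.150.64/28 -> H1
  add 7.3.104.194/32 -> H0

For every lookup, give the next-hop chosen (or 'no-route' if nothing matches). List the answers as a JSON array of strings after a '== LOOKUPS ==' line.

Trace:
  add 7.3.96.0/20 -> H2 at depth 20
  - 7.3.96.0/20 clear@20
  add 7.0.0.0/8 -> H3 at depth 8
  - 7.0.0.0/8 clear@8
  add 234.90.150.0/24 -> H3 at depth 24
  lookup 234.90.150.62: bits 111010100101101010010110 walk d0:-→d1:-→d2:-→d3:-→d4:-→d5:-→d6:-→d7:-→d8:-→d9:-→d10:-→d11:-→d12:-→d13:-→d14:-→d15:-→d16:-→d17:-→d18:-→d19:-→d20:-→d21:-→d22:-→d23:-→d24:H3 -> H3
  - 234.90.150.0/24 clear@24
  add 7.0.0.0/12 -> H1 at depth 12
  add 7.3.0.0/16 -> H2 at depth 16
  add 234.90.0.0/16 -> H2 at depth 16
  - 7.0.0.0/12 clear@12
  - 234.90.0.0/16 clear@16
  add 7.3.96.0/20 -> H1 at depth 20
  lookup 7.3.96.5: bits 00000111000000110110 walk d0:-→d1:-→d2:-→d3:-→d4:-→d5:-→d6:-→d7:-→d8:-→d9:-→d10:-→d11:-→d12:-→d13:-→d14:-→d15:-→d16:H2→d17:-→d18:-→d19:-→d20:H1 -> H1
  add 7.0.0.0/12 -> H0 at depth 12
  add 234.90.150.64/28 -> H1 at depth 28
  add 7.3.104.194/32 -> H0 at depth 32

== LOOKUPS ==
["H3","H1"]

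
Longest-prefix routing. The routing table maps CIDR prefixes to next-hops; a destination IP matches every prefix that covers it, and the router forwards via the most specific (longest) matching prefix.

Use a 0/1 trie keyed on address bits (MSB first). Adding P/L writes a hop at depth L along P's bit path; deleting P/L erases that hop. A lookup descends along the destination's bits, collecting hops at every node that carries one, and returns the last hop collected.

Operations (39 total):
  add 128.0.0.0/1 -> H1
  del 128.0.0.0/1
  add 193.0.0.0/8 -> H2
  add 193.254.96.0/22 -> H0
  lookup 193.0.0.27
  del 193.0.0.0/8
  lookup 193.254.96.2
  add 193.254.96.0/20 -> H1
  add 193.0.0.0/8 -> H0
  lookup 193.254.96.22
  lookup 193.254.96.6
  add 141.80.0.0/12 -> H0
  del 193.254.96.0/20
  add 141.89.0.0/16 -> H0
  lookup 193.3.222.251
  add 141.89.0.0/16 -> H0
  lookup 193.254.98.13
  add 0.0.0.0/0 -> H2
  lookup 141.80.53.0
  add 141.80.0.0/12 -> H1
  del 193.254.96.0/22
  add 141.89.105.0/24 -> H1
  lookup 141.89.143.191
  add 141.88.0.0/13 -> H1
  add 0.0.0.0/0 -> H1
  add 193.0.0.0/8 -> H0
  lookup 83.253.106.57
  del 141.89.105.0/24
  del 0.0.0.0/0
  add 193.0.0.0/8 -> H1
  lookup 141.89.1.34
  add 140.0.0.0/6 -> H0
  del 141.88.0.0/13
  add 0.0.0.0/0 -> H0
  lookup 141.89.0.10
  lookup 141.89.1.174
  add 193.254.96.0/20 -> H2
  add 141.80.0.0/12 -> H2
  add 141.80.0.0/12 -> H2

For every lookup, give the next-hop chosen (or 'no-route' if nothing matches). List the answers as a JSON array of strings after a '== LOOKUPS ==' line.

Process each operation:
  add 128.0.0.0/1 -> H1 at depth 1
  - 128.0.0.0/1 clear@1
  add 193.0.0.0/8 -> H2 at depth 8
  add 193.254.96.0/22 -> H0 at depth 22
  Q 193.0.0.27: descend 11000001 ; hops seen [H2] ; pick H2
  - 193.0.0.0/8 clear@8
  Q 193.254.96.2: descend 1100000111111110011000 ; hops seen [H0] ; pick H0
  add 193.254.96.0/20 -> H1 at depth 20
  add 193.0.0.0/8 -> H0 at depth 8
  Q 193.254.96.22: descend 1100000111111110011000 ; hops seen [H0,H1,H0] ; pick H0
  Q 193.254.96.6: descend 1100000111111110011000 ; hops seen [H0,H1,H0] ; pick H0
  add 141.80.0.0/12 -> H0 at depth 12
  - 193.254.96.0/20 clear@20
  add 141.89.0.0/16 -> H0 at depth 16
  Q 193.3.222.251: descend 11000001 ; hops seen [H0] ; pick H0
  add 141.89.0.0/16 -> H0 at depth 16
  Q 193.254.98.13: descend 1100000111111110011000 ; hops seen [H0,H0] ; pick H0
  add 0.0.0.0/0 -> H2 at depth 0
  Q 141.80.53.0: descend 100011010101 ; hops seen [H2,H0] ; pick H0
  add 141.80.0.0/12 -> H1 at depth 12
  - 193.254.96.0/22 clear@22
  add 141.89.105.0/24 -> H1 at depth 24
  Q 141.89.143.191: descend 1000110101011001 ; hops seen [H2,H1,H0] ; pick H0
  add 141.88.0.0/13 -> H1 at depth 13
  add 0.0.0.0/0 -> H1 at depth 0
  add 193.0.0.0/8 -> H0 at depth 8
  Q 83.253.106.57: descend ε ; hops seen [H1] ; pick H1
  - 141.89.105.0/24 clear@24
  - 0.0.0.0/0 clear@0
  add 193.0.0.0/8 -> H1 at depth 8
  Q 141.89.1.34: descend 10001101010110010 ; hops seen [H1,H1,H0] ; pick H0
  add 140.0.0.0/6 -> H0 at depth 6
  - 141.88.0.0/13 clear@13
  add 0.0.0.0/0 -> H0 at depth 0
  Q 141.89.0.10: descend 10001101010110010 ; hops seen [H0,H0,H1,H0] ; pick H0
  Q 141.89.1.174: descend 10001101010110010 ; hops seen [H0,H0,H1,H0] ; pick H0
  add 193.254.96.0/20 -> H2 at depth 20
  add 141.80.0.0/12 -> H2 at depth 12
  add 141.80.0.0/12 -> H2 at depth 12

== LOOKUPS ==
["H2","H0","H0","H0","H0","H0","H0","H0","H1","H0","H0","H0"]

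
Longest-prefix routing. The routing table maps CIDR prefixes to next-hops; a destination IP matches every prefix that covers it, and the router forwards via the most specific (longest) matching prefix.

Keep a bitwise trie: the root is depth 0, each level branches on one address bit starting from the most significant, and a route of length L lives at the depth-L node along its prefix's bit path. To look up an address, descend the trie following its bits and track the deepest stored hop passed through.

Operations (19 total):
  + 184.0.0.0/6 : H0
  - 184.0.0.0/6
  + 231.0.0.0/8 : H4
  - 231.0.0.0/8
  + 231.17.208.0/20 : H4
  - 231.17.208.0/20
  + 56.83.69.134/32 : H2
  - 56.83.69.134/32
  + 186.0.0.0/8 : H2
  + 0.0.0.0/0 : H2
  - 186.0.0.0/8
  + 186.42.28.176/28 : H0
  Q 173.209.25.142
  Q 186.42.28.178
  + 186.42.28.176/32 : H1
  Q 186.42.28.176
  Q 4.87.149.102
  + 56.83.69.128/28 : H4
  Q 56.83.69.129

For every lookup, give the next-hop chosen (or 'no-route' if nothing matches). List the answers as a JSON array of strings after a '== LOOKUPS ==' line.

Process each operation:
  add 184.0.0.0/6 -> H0 at depth 6
  - 184.0.0.0/6 clear@6
  add 231.0.0.0/8 -> H4 at depth 8
  - 231.0.0.0/8 clear@8
  add 231.17.208.0/20 -> H4 at depth 20
  - 231.17.208.0/20 clear@20
  add 56.83.69.134/32 -> H2 at depth 32
  - 56.83.69.134/32 clear@32
  add 186.0.0.0/8 -> H2 at depth 8
  add 0.0.0.0/0 -> H2 at depth 0
  - 186.0.0.0/8 clear@8
  add 186.42.28.176/28 -> H0 at depth 28
  ? 173.209.25.142  path d0:H2→d1:-→d2:-→d3:-  best=H2
  ? 186.42.28.178  path d0:H2→d1:-→d2:-→d3:-→d4:-→d5:-→d6:-→d7:-→d8:-→d9:-→d10:-→d11:-→d12:-→d13:-→d14:-→d15:-→d16:-→d17:-→d18:-→d19:-→d20:-→d21:-→d22:-→d23:-→d24:-→d25:-→d26:-→d27:-→d28:H0  best=H0
  add 186.42.28.176/32 -> H1 at depth 32
  ? 186.42.28.176  path d0:H2→d1:-→d2:-→d3:-→d4:-→d5:-→d6:-→d7:-→d8:-→d9:-→d10:-→d11:-→d12:-→d13:-→d14:-→d15:-→d16:-→d17:-→d18:-→d19:-→d20:-→d21:-→d22:-→d23:-→d24:-→d25:-→d26:-→d27:-→d28:H0→d29:-→d30:-→d31:-→d32:H1  best=H1
  ? 4.87.149.102  path d0:H2→d1:-→d2:-  best=H2
  add 56.83.69.128/28 -> H4 at depth 28
  ? 56.83.69.129  path d0:H2→d1:-→d2:-→d3:-→d4:-→d5:-→d6:-→d7:-→d8:-→d9:-→d10:-→d11:-→d12:-→d13:-→d14:-→d15:-→d16:-→d17:-→d18:-→d19:-→d20:-→d21:-→d22:-→d23:-→d24:-→d25:-→d26:-→d27:-→d28:H4→d29:-  best=H4

== LOOKUPS ==
["H2","H0","H1","H2","H4"]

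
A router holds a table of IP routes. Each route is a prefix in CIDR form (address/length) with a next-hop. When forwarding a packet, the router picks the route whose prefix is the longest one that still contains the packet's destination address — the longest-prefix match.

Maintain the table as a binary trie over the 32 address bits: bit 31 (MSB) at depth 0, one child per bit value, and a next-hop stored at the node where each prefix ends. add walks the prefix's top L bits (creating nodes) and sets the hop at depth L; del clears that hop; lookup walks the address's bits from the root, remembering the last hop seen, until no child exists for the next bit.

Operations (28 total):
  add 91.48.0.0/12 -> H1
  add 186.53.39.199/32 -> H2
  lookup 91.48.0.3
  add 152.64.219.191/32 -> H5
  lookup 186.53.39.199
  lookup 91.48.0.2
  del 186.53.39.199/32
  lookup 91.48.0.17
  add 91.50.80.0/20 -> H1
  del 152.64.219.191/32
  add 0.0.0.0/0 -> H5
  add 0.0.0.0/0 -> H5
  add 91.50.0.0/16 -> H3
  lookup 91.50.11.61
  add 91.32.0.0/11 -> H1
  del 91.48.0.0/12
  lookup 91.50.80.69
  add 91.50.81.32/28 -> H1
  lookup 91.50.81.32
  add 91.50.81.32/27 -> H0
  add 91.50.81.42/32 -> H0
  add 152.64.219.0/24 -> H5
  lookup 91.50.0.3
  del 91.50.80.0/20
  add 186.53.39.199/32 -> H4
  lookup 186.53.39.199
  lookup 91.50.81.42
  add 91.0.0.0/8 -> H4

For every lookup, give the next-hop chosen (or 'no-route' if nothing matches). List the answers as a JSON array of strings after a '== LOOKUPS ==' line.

Apply in order:
  add 91.48.0.0/12 -> H1 at depth 12
  add 186.53.39.199/32 -> H2 at depth 32
  lookup 91.48.0.3: bits 010110110011 walk d0:-→d1:-→d2:-→d3:-→d4:-→d5:-→d6:-→d7:-→d8:-→d9:-→d10:-→d11:-→d12:H1 -> H1
  add 152.64.219.191/32 -> H5 at depth 32
  lookup 186.53.39.199: bits 10111010001101010010011111000111 walk d0:-→d1:-→d2:-→d3:-→d4:-→d5:-→d6:-→d7:-→d8:-→d9:-→d10:-→d11:-→d12:-→d13:-→d14:-→d15:-→d16:-→d17:-→d18:-→d19:-→d20:-→d21:-→d22:-→d23:-→d24:-→d25:-→d26:-→d27:-→d28:-→d29:-→d30:-→d31:-→d32:H2 -> H2
  lookup 91.48.0.2: bits 010110110011 walk d0:-→d1:-→d2:-→d3:-→d4:-→d5:-→d6:-→d7:-→d8:-→d9:-→d10:-→d11:-→d12:H1 -> H1
  del 186.53.39.199/32 (clear depth 32)
  lookup 91.48.0.17: bits 010110110011 walk d0:-→d1:-→d2:-→d3:-→d4:-→d5:-→d6:-→d7:-→d8:-→d9:-→d10:-→d11:-→d12:H1 -> H1
  add 91.50.80.0/20 -> H1 at depth 20
  del 152.64.219.191/32 (clear depth 32)
  add 0.0.0.0/0 -> H5 at depth 0
  add 0.0.0.0/0 -> H5 at depth 0
  add 91.50.0.0/16 -> H3 at depth 16
  lookup 91.50.11.61: bits 01011011001100100 walk d0:H5→d1:-→d2:-→d3:-→d4:-→d5:-→d6:-→d7:-→d8:-→d9:-→d10:-→d11:-→d12:H1→d13:-→d14:-→d15:-→d16:H3→d17:- -> H3
  add 91.32.0.0/11 -> H1 at depth 11
  del 91.48.0.0/12 (clear depth 12)
  lookup 91.50.80.69: bits 01011011001100100101 walk d0:H5→d1:-→d2:-→d3:-→d4:-→d5:-→d6:-→d7:-→d8:-→d9:-→d10:-→d11:H1→d12:-→d13:-→d14:-→d15:-→d16:H3→d17:-→d18:-→d19:-→d20:H1 -> H1
  add 91.50.81.32/28 -> H1 at depth 28
  lookup 91.50.81.32: bits 0101101100110010010100010010 walk d0:H5→d1:-→d2:-→d3:-→d4:-→d5:-→d6:-→d7:-→d8:-→d9:-→d10:-→d11:H1→d12:-→d13:-→d14:-→d15:-→d16:H3→d17:-→d18:-→d19:-→d20:H1→d21:-→d22:-→d23:-→d24:-→d25:-→d26:-→d27:-→d28:H1 -> H1
  add 91.50.81.32/27 -> H0 at depth 27
  add 91.50.81.42/32 -> H0 at depth 32
  add 152.64.219.0/24 -> H5 at depth 24
  lookup 91.50.0.3: bits 01011011001100100 walk d0:H5→d1:-→d2:-→d3:-→d4:-→d5:-→d6:-→d7:-→d8:-→d9:-→d10:-→d11:H1→d12:-→d13:-→d14:-→d15:-→d16:H3→d17:- -> H3
  del 91.50.80.0/20 (clear depth 20)
  add 186.53.39.199/32 -> H4 at depth 32
  lookup 186.53.39.199: bits 10111010001101010010011111000111 walk d0:H5→d1:-→d2:-→d3:-→d4:-→d5:-→d6:-→d7:-→d8:-→d9:-→d10:-→d11:-→d12:-→d13:-→d14:-→d15:-→d16:-→d17:-→d18:-→d19:-→d20:-→d21:-→d22:-→d23:-→d24:-→d25:-→d26:-→d27:-→d28:-→d29:-→d30:-→d31:-→d32:H4 -> H4
  lookup 91.50.81.42: bits 01011011001100100101000100101010 walk d0:H5→d1:-→d2:-→d3:-→d4:-→d5:-→d6:-→d7:-→d8:-→d9:-→d10:-→d11:H1→d12:-→d13:-→d14:-→d15:-→d16:H3→d17:-→d18:-→d19:-→d20:-→d21:-→d22:-→d23:-→d24:-→d25:-→d26:-→d27:H0→d28:H1→d29:-→d30:-→d31:-→d32:H0 -> H0
  add 91.0.0.0/8 -> H4 at depth 8

== LOOKUPS ==
["H1","H2","H1","H1","H3","H1","H1","H3","H4","H0"]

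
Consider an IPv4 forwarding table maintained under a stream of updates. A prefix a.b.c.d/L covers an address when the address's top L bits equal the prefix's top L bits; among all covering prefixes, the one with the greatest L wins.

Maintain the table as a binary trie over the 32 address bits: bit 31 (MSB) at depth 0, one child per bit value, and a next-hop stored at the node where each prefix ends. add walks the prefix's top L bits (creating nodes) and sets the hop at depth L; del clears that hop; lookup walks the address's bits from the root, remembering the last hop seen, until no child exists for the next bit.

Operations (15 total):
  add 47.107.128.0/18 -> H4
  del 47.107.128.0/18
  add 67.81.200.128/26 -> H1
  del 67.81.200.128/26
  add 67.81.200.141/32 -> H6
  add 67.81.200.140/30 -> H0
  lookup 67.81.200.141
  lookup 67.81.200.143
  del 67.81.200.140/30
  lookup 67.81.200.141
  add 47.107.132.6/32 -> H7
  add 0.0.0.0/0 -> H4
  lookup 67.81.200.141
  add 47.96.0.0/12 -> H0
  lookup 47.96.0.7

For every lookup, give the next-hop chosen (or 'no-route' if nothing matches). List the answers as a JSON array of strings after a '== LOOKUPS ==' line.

Process each operation:
  add 47.107.128.0/18 -> H4 at depth 18
  - 47.107.128.0/18 clear@18
  add 67.81.200.128/26 -> H1 at depth 26
  - 67.81.200.128/26 clear@26
  add 67.81.200.141/32 -> H6 at depth 32
  add 67.81.200.140/30 -> H0 at depth 30
  Q 67.81.200.141: descend 01000011010100011100100010001101 ; hops seen [H0,H6] ; pick H6
  Q 67.81.200.143: descend 010000110101000111001000100011 ; hops seen [H0] ; pick H0
  - 67.81.200.140/30 clear@30
  Q 67.81.200.141: descend 01000011010100011100100010001101 ; hops seen [H6] ; pick H6
  add 47.107.132.6/32 -> H7 at depth 32
  add 0.0.0.0/0 -> H4 at depth 0
  Q 67.81.200.141: descend 01000011010100011100100010001101 ; hops seen [H4,H6] ; pick H6
  add 47.96.0.0/12 -> H0 at depth 12
  Q 47.96.0.7: descend 001011110110 ; hops seen [H4,H0] ; pick H0

== LOOKUPS ==
["H6","H0","H6","H6","H0"]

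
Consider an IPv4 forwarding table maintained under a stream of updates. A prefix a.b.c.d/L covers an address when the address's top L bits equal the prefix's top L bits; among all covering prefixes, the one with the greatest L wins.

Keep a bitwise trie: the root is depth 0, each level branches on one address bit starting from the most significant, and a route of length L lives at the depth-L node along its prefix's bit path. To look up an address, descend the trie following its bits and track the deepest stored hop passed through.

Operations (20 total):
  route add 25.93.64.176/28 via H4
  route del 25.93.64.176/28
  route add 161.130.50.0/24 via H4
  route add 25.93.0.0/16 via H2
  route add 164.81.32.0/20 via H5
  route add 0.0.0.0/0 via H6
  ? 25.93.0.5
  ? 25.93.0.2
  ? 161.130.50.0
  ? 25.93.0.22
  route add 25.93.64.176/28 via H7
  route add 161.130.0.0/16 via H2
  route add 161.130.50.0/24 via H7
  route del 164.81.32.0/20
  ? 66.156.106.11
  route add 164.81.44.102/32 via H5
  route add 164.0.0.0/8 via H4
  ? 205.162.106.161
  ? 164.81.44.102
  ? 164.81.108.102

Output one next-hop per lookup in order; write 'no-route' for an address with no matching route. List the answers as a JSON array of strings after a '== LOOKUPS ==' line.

Process each operation:
  + 25.93.64.176/28 (H4) depth=28
  del 25.93.64.176/28 (clear depth 28)
  + 161.130.50.0/24 (H4) depth=24
  + 25.93.0.0/16 (H2) depth=16
  + 164.81.32.0/20 (H5) depth=20
  + 0.0.0.0/0 (H6) depth=0
  ? 25.93.0.5  path d0:H6→d1:-→d2:-→d3:-→d4:-→d5:-→d6:-→d7:-→d8:-→d9:-→d10:-→d11:-→d12:-→d13:-→d14:-→d15:-→d16:H2→d17:-  best=H2
  ? 25.93.0.2  path d0:H6→d1:-→d2:-→d3:-→d4:-→d5:-→d6:-→d7:-→d8:-→d9:-→d10:-→d11:-→d12:-→d13:-→d14:-→d15:-→d16:H2→d17:-  best=H2
  ? 161.130.50.0  path d0:H6→d1:-→d2:-→d3:-→d4:-→d5:-→d6:-→d7:-→d8:-→d9:-→d10:-→d11:-→d12:-→d13:-→d14:-→d15:-→d16:-→d17:-→d18:-→d19:-→d20:-→d21:-→d22:-→d23:-→d24:H4  best=H4
  ? 25.93.0.22  path d0:H6→d1:-→d2:-→d3:-→d4:-→d5:-→d6:-→d7:-→d8:-→d9:-→d10:-→d11:-→d12:-→d13:-→d14:-→d15:-→d16:H2→d17:-  best=H2
  + 25.93.64.176/28 (H7) depth=28
  + 161.130.0.0/16 (H2) depth=16
  + 161.130.50.0/24 (H7) depth=24
  del 164.81.32.0/20 (clear depth 20)
  ? 66.156.106.11  path d0:H6→d1:-  best=H6
  + 164.81.44.102/32 (H5) depth=32
  + 164.0.0.0/8 (H4) depth=8
  ? 205.162.106.161  path d0:H6→d1:-  best=H6
  ? 164.81.44.102  path d0:H6→d1:-→d2:-→d3:-→d4:-→d5:-→d6:-→d7:-→d8:H4→d9:-→d10:-→d11:-→d12:-→d13:-→d14:-→d15:-→d16:-→d17:-→d18:-→d19:-→d20:-→d21:-→d22:-→d23:-→d24:-→d25:-→d26:-→d27:-→d28:-→d29:-→d30:-→d31:-→d32:H5  best=H5
  ? 164.81.108.102  path d0:H6→d1:-→d2:-→d3:-→d4:-→d5:-→d6:-→d7:-→d8:H4→d9:-→d10:-→d11:-→d12:-→d13:-→d14:-→d15:-→d16:-→d17:-  best=H4

== LOOKUPS ==
["H2","H2","H4","H2","H6","H6","H5","H4"]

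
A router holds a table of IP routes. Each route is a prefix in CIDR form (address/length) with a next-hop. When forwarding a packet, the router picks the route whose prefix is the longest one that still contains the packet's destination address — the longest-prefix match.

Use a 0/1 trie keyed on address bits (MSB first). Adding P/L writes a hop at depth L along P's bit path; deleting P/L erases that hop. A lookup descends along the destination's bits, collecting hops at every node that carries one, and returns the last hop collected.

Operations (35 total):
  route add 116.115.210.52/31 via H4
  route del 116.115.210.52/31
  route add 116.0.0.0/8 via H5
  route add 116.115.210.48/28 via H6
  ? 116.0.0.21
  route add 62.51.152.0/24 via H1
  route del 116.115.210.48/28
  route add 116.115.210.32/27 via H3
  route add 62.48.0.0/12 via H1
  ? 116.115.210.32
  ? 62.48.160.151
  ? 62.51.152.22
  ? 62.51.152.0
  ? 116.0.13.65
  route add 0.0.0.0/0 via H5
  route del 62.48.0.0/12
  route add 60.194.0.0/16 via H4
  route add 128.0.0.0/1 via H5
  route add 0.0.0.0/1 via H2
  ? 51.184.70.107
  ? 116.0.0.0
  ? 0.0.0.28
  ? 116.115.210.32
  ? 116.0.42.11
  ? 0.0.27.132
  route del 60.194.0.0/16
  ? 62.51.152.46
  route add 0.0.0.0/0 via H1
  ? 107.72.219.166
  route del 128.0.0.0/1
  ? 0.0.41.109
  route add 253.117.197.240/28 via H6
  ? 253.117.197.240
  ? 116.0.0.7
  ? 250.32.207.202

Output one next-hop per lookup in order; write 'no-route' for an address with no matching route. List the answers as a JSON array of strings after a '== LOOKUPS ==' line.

Trace:
  + 116.115.210.52/31 (H4) depth=31
  - 116.115.210.52/31 clear@31
  + 116.0.0.0/8 (H5) depth=8
  + 116.115.210.48/28 (H6) depth=28
  Q 116.0.0.21: descend 011101000 ; hops seen [H5] ; pick H5
  + 62.51.152.0/24 (H1) depth=24
  - 116.115.210.48/28 clear@28
  + 116.115.210.32/27 (H3) depth=27
  + 62.48.0.0/12 (H1) depth=12
  Q 116.115.210.32: descend 011101000111001111010010001 ; hops seen [H5,H3] ; pick H3
  Q 62.48.160.151: descend 00111110001100 ; hops seen [H1] ; pick H1
  Q 62.51.152.22: descend 001111100011001110011000 ; hops seen [H1,H1] ; pick H1
  Q 62.51.152.0: descend 001111100011001110011000 ; hops seen [H1,H1] ; pick H1
  Q 116.0.13.65: descend 011101000 ; hops seen [H5] ; pick H5
  + 0.0.0.0/0 (H5) depth=0
  - 62.48.0.0/12 clear@12
  + 60.194.0.0/16 (H4) depth=16
  + 128.0.0.0/1 (H5) depth=1
  + 0.0.0.0/1 (H2) depth=1
  Q 51.184.70.107: descend 0011 ; hops seen [H5,H2] ; pick H2
  Q 116.0.0.0: descend 011101000 ; hops seen [H5,H2,H5] ; pick H5
  Q 0.0.0.28: descend 00 ; hops seen [H5,H2] ; pick H2
  Q 116.115.210.32: descend 011101000111001111010010001 ; hops seen [H5,H2,H5,H3] ; pick H3
  Q 116.0.42.11: descend 011101000 ; hops seen [H5,H2,H5] ; pick H5
  Q 0.0.27.132: descend 00 ; hops seen [H5,H2] ; pick H2
  - 60.194.0.0/16 clear@16
  Q 62.51.152.46: descend 001111100011001110011000 ; hops seen [H5,H2,H1] ; pick H1
  + 0.0.0.0/0 (H1) depth=0
  Q 107.72.219.166: descend 011 ; hops seen [H1,H2] ; pick H2
  - 128.0.0.0/1 clear@1
  Q 0.0.41.109: descend 00 ; hops seen [H1,H2] ; pick H2
  + 253.117.197.240/28 (H6) depth=28
  Q 253.117.197.240: descend 1111110101110101110001011111 ; hops seen [H1,H6] ; pick H6
  Q 116.0.0.7: descend 011101000 ; hops seen [H1,H2,H5] ; pick H5
  Q 250.32.207.202: descend 11111 ; hops seen [H1] ; pick H1

== LOOKUPS ==
["H5","H3","H1","H1","H1","H5","H2","H5","H2","H3","H5","H2","H1","H2","H2","H6","H5","H1"]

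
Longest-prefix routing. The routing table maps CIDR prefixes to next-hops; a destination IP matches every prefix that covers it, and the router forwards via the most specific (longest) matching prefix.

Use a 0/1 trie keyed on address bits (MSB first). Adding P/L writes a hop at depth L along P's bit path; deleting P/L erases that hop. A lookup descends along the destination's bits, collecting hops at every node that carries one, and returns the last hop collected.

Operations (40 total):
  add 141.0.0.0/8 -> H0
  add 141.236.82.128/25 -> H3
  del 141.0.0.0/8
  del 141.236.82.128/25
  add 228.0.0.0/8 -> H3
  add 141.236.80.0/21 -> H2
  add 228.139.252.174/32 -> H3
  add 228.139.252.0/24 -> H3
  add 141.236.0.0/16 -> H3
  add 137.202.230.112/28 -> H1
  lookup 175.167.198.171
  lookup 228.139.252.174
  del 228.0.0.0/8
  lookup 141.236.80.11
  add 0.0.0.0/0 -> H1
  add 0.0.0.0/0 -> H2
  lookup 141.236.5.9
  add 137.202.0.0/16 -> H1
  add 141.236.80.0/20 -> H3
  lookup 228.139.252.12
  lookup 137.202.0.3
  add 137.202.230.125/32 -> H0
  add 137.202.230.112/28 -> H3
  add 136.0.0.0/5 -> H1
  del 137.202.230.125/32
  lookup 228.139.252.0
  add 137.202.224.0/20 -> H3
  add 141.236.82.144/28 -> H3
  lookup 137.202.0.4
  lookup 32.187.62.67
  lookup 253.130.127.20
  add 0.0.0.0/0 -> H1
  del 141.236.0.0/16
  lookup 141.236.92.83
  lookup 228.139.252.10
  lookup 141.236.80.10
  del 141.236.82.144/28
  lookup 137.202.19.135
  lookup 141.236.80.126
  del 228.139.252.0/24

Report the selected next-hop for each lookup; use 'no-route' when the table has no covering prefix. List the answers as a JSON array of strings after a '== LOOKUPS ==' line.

Process each operation:
  + 141.0.0.0/8 (H0) depth=8
  + 141.236.82.128/25 (H3) depth=25
  - 141.0.0.0/8 clear@8
  - 141.236.82.128/25 clear@25
  + 228.0.0.0/8 (H3) depth=8
  + 141.236.80.0/21 (H2) depth=21
  + 228.139.252.174/32 (H3) depth=32
  + 228.139.252.0/24 (H3) depth=24
  + 141.236.0.0/16 (H3) depth=16
  + 137.202.230.112/28 (H1) depth=28
  ? 175.167.198.171  path d0:-→d1:-→d2:-  best=no-route
  ? 228.139.252.174  path d0:-→d1:-→d2:-→d3:-→d4:-→d5:-→d6:-→d7:-→d8:H3→d9:-→d10:-→d11:-→d12:-→d13:-→d14:-→d15:-→d16:-→d17:-→d18:-→d19:-→d20:-→d21:-→d22:-→d23:-→d24:H3→d25:-→d26:-→d27:-→d28:-→d29:-→d30:-→d31:-→d32:H3  best=H3
  - 228.0.0.0/8 clear@8
  ? 141.236.80.11  path d0:-→d1:-→d2:-→d3:-→d4:-→d5:-→d6:-→d7:-→d8:-→d9:-→d10:-→d11:-→d12:-→d13:-→d14:-→d15:-→d16:H3→d17:-→d18:-→d19:-→d20:-→d21:H2→d22:-  best=H2
  + 0.0.0.0/0 (H1) depth=0
  + 0.0.0.0/0 (H2) depth=0
  ? 141.236.5.9  path d0:H2→d1:-→d2:-→d3:-→d4:-→d5:-→d6:-→d7:-→d8:-→d9:-→d10:-→d11:-→d12:-→d13:-→d14:-→d15:-→d16:H3→d17:-  best=H3
  + 137.202.0.0/16 (H1) depth=16
  + 141.236.80.0/20 (H3) depth=20
  ? 228.139.252.12  path d0:H2→d1:-→d2:-→d3:-→d4:-→d5:-→d6:-→d7:-→d8:-→d9:-→d10:-→d11:-→d12:-→d13:-→d14:-→d15:-→d16:-→d17:-→d18:-→d19:-→d20:-→d21:-→d22:-→d23:-→d24:H3  best=H3
  ? 137.202.0.3  path d0:H2→d1:-→d2:-→d3:-→d4:-→d5:-→d6:-→d7:-→d8:-→d9:-→d10:-→d11:-→d12:-→d13:-→d14:-→d15:-→d16:H1  best=H1
  + 137.202.230.125/32 (H0) depth=32
  + 137.202.230.112/28 (H3) depth=28
  + 136.0.0.0/5 (H1) depth=5
  - 137.202.230.125/32 clear@32
  ? 228.139.252.0  path d0:H2→d1:-→d2:-→d3:-→d4:-→d5:-→d6:-→d7:-→d8:-→d9:-→d10:-→d11:-→d12:-→d13:-→d14:-→d15:-→d16:-→d17:-→d18:-→d19:-→d20:-→d21:-→d22:-→d23:-→d24:H3  best=H3
  + 137.202.224.0/20 (H3) depth=20
  + 141.236.82.144/28 (H3) depth=28
  ? 137.202.0.4  path d0:H2→d1:-→d2:-→d3:-→d4:-→d5:H1→d6:-→d7:-→d8:-→d9:-→d10:-→d11:-→d12:-→d13:-→d14:-→d15:-→d16:H1  best=H1
  ? 32.187.62.67  path d0:H2  best=H2
  ? 253.130.127.20  path d0:H2→d1:-→d2:-→d3:-  best=H2
  + 0.0.0.0/0 (H1) depth=0
  - 141.236.0.0/16 clear@16
  ? 141.236.92.83  path d0:H1→d1:-→d2:-→d3:-→d4:-→d5:H1→d6:-→d7:-→d8:-→d9:-→d10:-→d11:-→d12:-→d13:-→d14:-→d15:-→d16:-→d17:-→d18:-→d19:-→d20:H3  best=H3
  ? 228.139.252.10  path d0:H1→d1:-→d2:-→d3:-→d4:-→d5:-→d6:-→d7:-→d8:-→d9:-→d10:-→d11:-→d12:-→d13:-→d14:-→d15:-→d16:-→d17:-→d18:-→d19:-→d20:-→d21:-→d22:-→d23:-→d24:H3  best=H3
  ? 141.236.80.10  path d0:H1→d1:-→d2:-→d3:-→d4:-→d5:H1→d6:-→d7:-→d8:-→d9:-→d10:-→d11:-→d12:-→d13:-→d14:-→d15:-→d16:-→d17:-→d18:-→d19:-→d20:H3→d21:H2→d22:-  best=H2
  - 141.236.82.144/28 clear@28
  ? 137.202.19.135  path d0:H1→d1:-→d2:-→d3:-→d4:-→d5:H1→d6:-→d7:-→d8:-→d9:-→d10:-→d11:-→d12:-→d13:-→d14:-→d15:-→d16:H1  best=H1
  ? 141.236.80.126  path d0:H1→d1:-→d2:-→d3:-→d4:-→d5:H1→d6:-→d7:-→d8:-→d9:-→d10:-→d11:-→d12:-→d13:-→d14:-→d15:-→d16:-→d17:-→d18:-→d19:-→d20:H3→d21:H2→d22:-  best=H2
  - 228.139.252.0/24 clear@24

== LOOKUPS ==
["no-route","H3","H2","H3","H3","H1","H3","H1","H2","H2","H3","H3","H2","H1","H2"]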